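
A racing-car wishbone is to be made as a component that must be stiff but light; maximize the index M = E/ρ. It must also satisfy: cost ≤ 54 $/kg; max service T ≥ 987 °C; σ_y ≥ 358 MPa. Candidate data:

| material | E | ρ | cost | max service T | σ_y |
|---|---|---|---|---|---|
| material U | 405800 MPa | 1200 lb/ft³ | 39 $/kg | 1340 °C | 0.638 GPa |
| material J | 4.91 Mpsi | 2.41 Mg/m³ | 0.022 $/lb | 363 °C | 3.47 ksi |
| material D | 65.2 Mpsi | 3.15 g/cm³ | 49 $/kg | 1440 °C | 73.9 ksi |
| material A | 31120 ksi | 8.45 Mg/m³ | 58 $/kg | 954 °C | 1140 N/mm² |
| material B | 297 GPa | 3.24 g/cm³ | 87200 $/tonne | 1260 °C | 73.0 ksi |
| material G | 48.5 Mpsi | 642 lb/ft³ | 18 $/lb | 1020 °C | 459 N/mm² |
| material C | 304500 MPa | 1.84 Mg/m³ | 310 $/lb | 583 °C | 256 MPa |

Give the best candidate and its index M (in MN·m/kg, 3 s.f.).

Screen on constraints: cost ≤ 54 $/kg; max service T ≥ 987 °C; σ_y ≥ 358 MPa. Survivors: material U, material D, material G.
In SI units:
  material U: E = 405.8 GPa, ρ = 19220 kg/m³
  material D: E = 449.5 GPa, ρ = 3150 kg/m³
  material G: E = 334.4 GPa, ρ = 10280 kg/m³
  material D: M = 143 MN·m/kg
  material G: M = 32.5 MN·m/kg
  material U: M = 21.1 MN·m/kg
Material D has the largest M.

material D, M = 143 MN·m/kg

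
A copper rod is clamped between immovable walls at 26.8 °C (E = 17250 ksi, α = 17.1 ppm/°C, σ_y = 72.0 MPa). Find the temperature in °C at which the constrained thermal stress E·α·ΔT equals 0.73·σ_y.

E = 17250 ksi = 118.9 GPa.
E·α·ΔT = 52.56 MPa ⇒ ΔT = 52.56 / (118.9×10³ × 17.1×10⁻⁶) = 25.84 K.
T = 26.8 + 25.84 = 52.64 °C.

52.6 °C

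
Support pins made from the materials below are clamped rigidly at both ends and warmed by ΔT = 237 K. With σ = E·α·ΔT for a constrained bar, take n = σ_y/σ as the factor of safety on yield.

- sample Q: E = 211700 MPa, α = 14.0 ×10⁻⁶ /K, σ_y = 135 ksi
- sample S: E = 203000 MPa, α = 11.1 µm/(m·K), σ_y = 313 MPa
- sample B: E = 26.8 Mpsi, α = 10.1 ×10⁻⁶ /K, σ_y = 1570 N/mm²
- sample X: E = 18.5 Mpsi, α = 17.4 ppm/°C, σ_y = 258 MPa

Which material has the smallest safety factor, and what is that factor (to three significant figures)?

sample X, n = 0.490

Per material, after unit conversion:
  sample Q: E = 211.7, α = 14.0, σ_y = 930.8 → σ = 702 MPa, n = 1.33
  sample S: E = 203.0, α = 11.1, σ_y = 313.0 → σ = 534 MPa, n = 0.586
  sample B: E = 184.8, α = 10.1, σ_y = 1570 → σ = 442 MPa, n = 3.55
  sample X: E = 127.6, α = 17.4, σ_y = 258.0 → σ = 526 MPa, n = 0.490
Smallest n: sample X with n = 0.490.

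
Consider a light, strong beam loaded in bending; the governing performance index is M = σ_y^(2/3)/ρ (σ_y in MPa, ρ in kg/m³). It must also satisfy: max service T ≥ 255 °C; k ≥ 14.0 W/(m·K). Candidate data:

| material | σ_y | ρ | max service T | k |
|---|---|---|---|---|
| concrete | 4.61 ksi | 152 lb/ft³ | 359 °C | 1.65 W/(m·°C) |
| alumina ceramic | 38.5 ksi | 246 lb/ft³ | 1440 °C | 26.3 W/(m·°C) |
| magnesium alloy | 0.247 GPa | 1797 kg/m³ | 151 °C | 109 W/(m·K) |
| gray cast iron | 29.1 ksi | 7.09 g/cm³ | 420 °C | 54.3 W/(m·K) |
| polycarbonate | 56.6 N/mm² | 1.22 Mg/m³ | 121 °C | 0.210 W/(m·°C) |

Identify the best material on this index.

alumina ceramic

Screen on constraints: max service T ≥ 255 °C; k ≥ 14.0 W/(m·K). Survivors: alumina ceramic, gray cast iron.
After converting to SI:
  alumina ceramic: σ_y = 265.4 MPa, ρ = 3941 kg/m³
  gray cast iron: σ_y = 200.6 MPa, ρ = 7090 kg/m³
  alumina ceramic: M = 10.5×10⁻³
  gray cast iron: M = 4.83×10⁻³
Alumina ceramic ranks first.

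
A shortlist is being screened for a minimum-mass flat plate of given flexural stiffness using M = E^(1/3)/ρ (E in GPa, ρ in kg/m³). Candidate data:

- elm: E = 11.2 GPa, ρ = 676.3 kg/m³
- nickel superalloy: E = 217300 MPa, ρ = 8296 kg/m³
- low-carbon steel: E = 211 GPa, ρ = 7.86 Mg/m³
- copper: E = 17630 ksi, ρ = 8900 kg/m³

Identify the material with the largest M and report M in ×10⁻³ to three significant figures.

elm, M = 3.31×10⁻³

Putting every candidate on a common basis:
  elm: E = 11.20 GPa, ρ = 676.3 kg/m³
  nickel superalloy: E = 217.3 GPa, ρ = 8296 kg/m³
  low-carbon steel: E = 211.0 GPa, ρ = 7860 kg/m³
  copper: E = 121.6 GPa, ρ = 8900 kg/m³
  elm: M = 3.31×10⁻³
  low-carbon steel: M = 0.757×10⁻³
  nickel superalloy: M = 0.725×10⁻³
  copper: M = 0.557×10⁻³
The maximum is for elm.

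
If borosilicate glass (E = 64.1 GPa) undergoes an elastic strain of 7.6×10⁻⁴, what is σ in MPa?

48.7 MPa

σ = E·ε = 64100 MPa × 7.6×10⁻⁴ = 48.7 MPa.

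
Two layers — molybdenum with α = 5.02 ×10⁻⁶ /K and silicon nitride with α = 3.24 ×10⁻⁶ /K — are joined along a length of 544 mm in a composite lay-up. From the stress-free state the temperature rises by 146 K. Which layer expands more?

molybdenum

α(molybdenum) = 5.02×10⁻⁶/K vs α(silicon nitride) = 3.24×10⁻⁶/K.
Higher α expands more for the same ΔT: molybdenum.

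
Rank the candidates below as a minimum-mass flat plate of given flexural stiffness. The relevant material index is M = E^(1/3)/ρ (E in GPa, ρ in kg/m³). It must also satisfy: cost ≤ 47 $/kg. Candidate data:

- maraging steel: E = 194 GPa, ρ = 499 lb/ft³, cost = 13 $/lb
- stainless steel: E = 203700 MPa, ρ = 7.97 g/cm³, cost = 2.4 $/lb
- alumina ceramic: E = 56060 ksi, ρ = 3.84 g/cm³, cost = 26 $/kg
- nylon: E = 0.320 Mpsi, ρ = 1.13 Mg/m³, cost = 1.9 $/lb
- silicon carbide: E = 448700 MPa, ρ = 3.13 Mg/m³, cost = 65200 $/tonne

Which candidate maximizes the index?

Screen on constraints: cost ≤ 47 $/kg. Survivors: maraging steel, stainless steel, alumina ceramic, nylon.
Convert each candidate to consistent units, then evaluate M:
  maraging steel: E = 194.0 GPa, ρ = 7993 kg/m³
  stainless steel: E = 203.7 GPa, ρ = 7970 kg/m³
  alumina ceramic: E = 386.5 GPa, ρ = 3840 kg/m³
  nylon: E = 2.206 GPa, ρ = 1130 kg/m³
  alumina ceramic: M = 1.90×10⁻³
  nylon: M = 1.15×10⁻³
  stainless steel: M = 0.738×10⁻³
  maraging steel: M = 0.724×10⁻³
The maximum is for alumina ceramic.

alumina ceramic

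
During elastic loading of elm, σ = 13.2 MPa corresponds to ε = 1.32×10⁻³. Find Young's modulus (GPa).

E = σ/ε = 13.2 MPa / 1.32×10⁻³ = 10000 MPa = 10.0 GPa.

10.0 GPa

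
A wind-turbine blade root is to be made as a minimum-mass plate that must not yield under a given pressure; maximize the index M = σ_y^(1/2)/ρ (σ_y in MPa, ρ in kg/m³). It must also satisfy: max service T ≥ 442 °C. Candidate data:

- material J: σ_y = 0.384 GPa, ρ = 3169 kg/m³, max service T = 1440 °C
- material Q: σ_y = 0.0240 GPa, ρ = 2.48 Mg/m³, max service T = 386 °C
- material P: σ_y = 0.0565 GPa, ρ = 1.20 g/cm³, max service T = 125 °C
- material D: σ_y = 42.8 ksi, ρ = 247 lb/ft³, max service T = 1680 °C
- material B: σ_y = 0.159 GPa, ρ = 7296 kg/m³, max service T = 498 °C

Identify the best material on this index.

Screen on constraints: max service T ≥ 442 °C. Survivors: material J, material D, material B.
Normalizing units and computing the index:
  material J: σ_y = 384.0 MPa, ρ = 3169 kg/m³
  material D: σ_y = 295.1 MPa, ρ = 3957 kg/m³
  material B: σ_y = 159.0 MPa, ρ = 7296 kg/m³
  material J: M = 6.18×10⁻³
  material D: M = 4.34×10⁻³
  material B: M = 1.73×10⁻³
Material J has the largest M.

material J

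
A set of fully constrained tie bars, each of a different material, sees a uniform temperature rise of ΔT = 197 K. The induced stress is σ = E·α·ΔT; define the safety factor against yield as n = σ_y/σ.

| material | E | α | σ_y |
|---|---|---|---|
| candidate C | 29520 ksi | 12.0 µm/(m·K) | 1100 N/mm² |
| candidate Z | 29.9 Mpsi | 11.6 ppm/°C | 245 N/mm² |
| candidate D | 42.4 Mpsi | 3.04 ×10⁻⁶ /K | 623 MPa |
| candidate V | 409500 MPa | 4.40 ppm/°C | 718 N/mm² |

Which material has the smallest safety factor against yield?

Converting E to GPa, α to ×10⁻⁶/K, σ_y to MPa, then σ and n for each:
  candidate C: E = 203.5, α = 12.0, σ_y = 1100 → σ = 481 MPa, n = 2.29
  candidate Z: E = 206.2, α = 11.6, σ_y = 245.0 → σ = 471 MPa, n = 0.520
  candidate D: E = 292.3, α = 3.04, σ_y = 623.0 → σ = 175 MPa, n = 3.56
  candidate V: E = 409.5, α = 4.40, σ_y = 718.0 → σ = 355 MPa, n = 2.02
Candidate Z has the lowest safety factor, n = 0.520.

candidate Z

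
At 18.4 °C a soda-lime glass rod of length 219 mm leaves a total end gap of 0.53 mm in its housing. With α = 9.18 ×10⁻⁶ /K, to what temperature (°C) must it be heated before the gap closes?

282 °C

α·L₀·ΔT = 0.53 mm ⇒ ΔT = 0.53 / (9.18×10⁻⁶ × 219.0) = 263.6 K.
T = 18.4 + 263.6 = 282.0 °C.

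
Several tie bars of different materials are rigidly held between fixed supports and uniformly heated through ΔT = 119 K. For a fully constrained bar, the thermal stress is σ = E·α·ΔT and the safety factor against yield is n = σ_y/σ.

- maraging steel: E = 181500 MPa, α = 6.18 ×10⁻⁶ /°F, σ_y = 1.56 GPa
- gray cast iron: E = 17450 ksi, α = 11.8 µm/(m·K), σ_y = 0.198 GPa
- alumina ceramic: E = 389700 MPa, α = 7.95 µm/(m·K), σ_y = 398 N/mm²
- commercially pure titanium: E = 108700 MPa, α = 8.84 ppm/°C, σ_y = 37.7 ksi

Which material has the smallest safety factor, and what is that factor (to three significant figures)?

alumina ceramic, n = 1.08

Per material, after unit conversion:
  maraging steel: E = 181.5, α = 11.1, σ_y = 1560 → σ = 240 MPa, n = 6.49
  gray cast iron: E = 120.3, α = 11.8, σ_y = 198.0 → σ = 169 MPa, n = 1.17
  alumina ceramic: E = 389.7, α = 7.95, σ_y = 398.0 → σ = 369 MPa, n = 1.08
  commercially pure titanium: E = 108.7, α = 8.84, σ_y = 259.9 → σ = 114 MPa, n = 2.27
Alumina ceramic has the lowest safety factor, n = 1.08.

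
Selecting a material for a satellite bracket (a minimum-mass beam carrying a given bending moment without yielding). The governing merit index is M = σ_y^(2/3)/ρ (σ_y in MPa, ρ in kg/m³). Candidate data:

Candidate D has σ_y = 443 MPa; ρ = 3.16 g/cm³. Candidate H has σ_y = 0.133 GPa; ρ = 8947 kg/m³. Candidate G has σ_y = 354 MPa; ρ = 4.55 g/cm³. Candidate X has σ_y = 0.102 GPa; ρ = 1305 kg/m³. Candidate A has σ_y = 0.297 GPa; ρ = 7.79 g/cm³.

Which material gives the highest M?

Normalizing units and computing the index:
  candidate D: σ_y = 443.0 MPa, ρ = 3160 kg/m³
  candidate H: σ_y = 133.0 MPa, ρ = 8947 kg/m³
  candidate G: σ_y = 354.0 MPa, ρ = 4550 kg/m³
  candidate X: σ_y = 102.0 MPa, ρ = 1305 kg/m³
  candidate A: σ_y = 297.0 MPa, ρ = 7790 kg/m³
  candidate D: M = 18.4×10⁻³
  candidate X: M = 16.7×10⁻³
  candidate G: M = 11.0×10⁻³
  candidate A: M = 5.71×10⁻³
  candidate H: M = 2.91×10⁻³
Candidate D has the largest M.

candidate D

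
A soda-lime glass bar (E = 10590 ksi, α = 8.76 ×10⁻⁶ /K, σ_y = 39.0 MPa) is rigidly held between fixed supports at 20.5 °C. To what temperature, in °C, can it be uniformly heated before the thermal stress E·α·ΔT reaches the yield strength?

81.5 °C

E = 10590 ksi = 73.02 GPa.
E·α·ΔT = 39.00 MPa ⇒ ΔT = 39.00 / (73.02×10³ × 8.76×10⁻⁶) = 60.97 K.
T = 20.5 + 60.97 = 81.47 °C.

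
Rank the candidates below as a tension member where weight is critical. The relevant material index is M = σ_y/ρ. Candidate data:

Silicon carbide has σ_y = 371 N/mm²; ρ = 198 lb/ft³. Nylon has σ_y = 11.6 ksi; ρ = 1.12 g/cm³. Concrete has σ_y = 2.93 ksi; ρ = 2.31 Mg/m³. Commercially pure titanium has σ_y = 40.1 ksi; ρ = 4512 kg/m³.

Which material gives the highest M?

After converting to SI:
  silicon carbide: σ_y = 371.0 MPa, ρ = 3172 kg/m³
  nylon: σ_y = 79.98 MPa, ρ = 1120 kg/m³
  concrete: σ_y = 20.20 MPa, ρ = 2310 kg/m³
  commercially pure titanium: σ_y = 276.5 MPa, ρ = 4512 kg/m³
  silicon carbide: M = 117 kN·m/kg
  nylon: M = 71.4 kN·m/kg
  commercially pure titanium: M = 61.3 kN·m/kg
  concrete: M = 8.75 kN·m/kg
The maximum is for silicon carbide.

silicon carbide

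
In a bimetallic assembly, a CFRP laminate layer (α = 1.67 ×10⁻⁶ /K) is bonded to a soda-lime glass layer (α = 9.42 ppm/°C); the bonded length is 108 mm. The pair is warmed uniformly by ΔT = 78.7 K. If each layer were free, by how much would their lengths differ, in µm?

Δα = |1.67 − 9.42|×10⁻⁶/K = 7.75×10⁻⁶/K.
ΔL_mismatch = Δα·L·ΔT = 7.75×10⁻⁶ × 108.0 mm × 78.7 K = 65.9 µm.

65.9 µm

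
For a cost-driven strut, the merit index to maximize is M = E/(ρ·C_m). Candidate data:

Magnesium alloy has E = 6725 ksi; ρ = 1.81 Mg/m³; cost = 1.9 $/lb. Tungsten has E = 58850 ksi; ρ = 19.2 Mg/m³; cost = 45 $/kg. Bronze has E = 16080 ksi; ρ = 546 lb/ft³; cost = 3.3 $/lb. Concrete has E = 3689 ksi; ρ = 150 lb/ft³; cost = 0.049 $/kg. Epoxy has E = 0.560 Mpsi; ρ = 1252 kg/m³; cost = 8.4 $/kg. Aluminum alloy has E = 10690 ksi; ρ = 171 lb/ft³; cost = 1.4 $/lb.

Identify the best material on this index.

concrete

After converting to SI:
  magnesium alloy: E = 46.37 GPa, ρ = 1810 kg/m³, cost = 4.189 $/kg
  tungsten: E = 405.8 GPa, ρ = 19200 kg/m³, cost = 45.00 $/kg
  bronze: E = 110.9 GPa, ρ = 8746 kg/m³, cost = 7.275 $/kg
  concrete: E = 25.43 GPa, ρ = 2403 kg/m³, cost = 0.04900 $/kg
  epoxy: E = 3.861 GPa, ρ = 1252 kg/m³, cost = 8.400 $/kg
  aluminum alloy: E = 73.70 GPa, ρ = 2739 kg/m³, cost = 3.086 $/kg
  concrete: M = 216 MN·m per $
  aluminum alloy: M = 8.72 MN·m per $
  magnesium alloy: M = 6.12 MN·m per $
  bronze: M = 1.74 MN·m per $
  tungsten: M = 0.470 MN·m per $
  epoxy: M = 0.367 MN·m per $
Concrete has the largest M.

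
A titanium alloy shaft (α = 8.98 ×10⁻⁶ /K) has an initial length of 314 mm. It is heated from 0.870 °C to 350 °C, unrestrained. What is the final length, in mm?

314.98 mm

ΔT = 350 − 0.870 = 349.1 K.
ΔL = α·L₀·ΔT = 8.98×10⁻⁶ × 314 mm × 349.1 K = 0.984 mm.
L = L₀ + ΔL = 314 + 0.984 = 314.98 mm.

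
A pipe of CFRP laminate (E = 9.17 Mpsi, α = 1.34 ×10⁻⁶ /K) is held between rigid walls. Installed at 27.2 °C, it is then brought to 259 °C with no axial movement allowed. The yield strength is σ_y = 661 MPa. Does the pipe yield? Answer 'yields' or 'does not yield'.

E = 9.17 Mpsi = 63.22 GPa.
ΔT = 231.8 K. Constrained thermal stress σ = E·α·ΔT = 63.22×10³ MPa × 1.34×10⁻⁶ × 231.8 = 19.6 MPa (compressive).
Compare to σ_y = 661 MPa: σ < σ_y, so it does not yield.

does not yield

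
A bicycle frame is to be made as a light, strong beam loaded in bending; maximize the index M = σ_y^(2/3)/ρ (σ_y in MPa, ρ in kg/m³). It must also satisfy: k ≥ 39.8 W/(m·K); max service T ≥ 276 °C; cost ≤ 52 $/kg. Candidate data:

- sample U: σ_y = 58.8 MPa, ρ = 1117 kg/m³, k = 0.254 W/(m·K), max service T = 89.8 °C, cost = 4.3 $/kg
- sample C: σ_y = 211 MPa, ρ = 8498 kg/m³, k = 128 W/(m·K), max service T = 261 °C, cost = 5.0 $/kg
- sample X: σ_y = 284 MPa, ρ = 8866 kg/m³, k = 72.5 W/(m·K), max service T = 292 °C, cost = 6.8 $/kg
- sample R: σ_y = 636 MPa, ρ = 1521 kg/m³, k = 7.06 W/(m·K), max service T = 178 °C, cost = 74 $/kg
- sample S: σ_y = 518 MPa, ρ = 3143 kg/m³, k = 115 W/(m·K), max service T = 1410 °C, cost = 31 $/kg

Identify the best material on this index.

sample S

Screen on constraints: k ≥ 39.8 W/(m·K); max service T ≥ 276 °C; cost ≤ 52 $/kg. Survivors: sample X, sample S.
Computing M directly (units already consistent):
  sample S: M = 20.5×10⁻³
  sample X: M = 4.87×10⁻³
Highest index: sample S.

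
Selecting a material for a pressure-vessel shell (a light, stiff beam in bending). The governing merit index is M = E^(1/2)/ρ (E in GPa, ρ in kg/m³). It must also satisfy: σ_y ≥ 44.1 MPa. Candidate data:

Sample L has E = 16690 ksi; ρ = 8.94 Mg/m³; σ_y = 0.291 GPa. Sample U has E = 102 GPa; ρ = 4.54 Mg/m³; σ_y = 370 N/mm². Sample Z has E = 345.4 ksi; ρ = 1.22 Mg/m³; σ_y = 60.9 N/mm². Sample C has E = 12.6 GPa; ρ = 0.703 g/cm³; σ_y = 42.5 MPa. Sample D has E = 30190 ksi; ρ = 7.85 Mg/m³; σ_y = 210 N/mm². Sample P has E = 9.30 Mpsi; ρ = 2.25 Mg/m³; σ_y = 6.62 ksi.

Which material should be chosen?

Screen on constraints: σ_y ≥ 44.1 MPa. Survivors: sample L, sample U, sample Z, sample D, sample P.
Normalizing units and computing the index:
  sample L: E = 115.1 GPa, ρ = 8940 kg/m³
  sample U: E = 102.0 GPa, ρ = 4540 kg/m³
  sample Z: E = 2.381 GPa, ρ = 1220 kg/m³
  sample D: E = 208.2 GPa, ρ = 7850 kg/m³
  sample P: E = 64.12 GPa, ρ = 2250 kg/m³
  sample P: M = 3.56×10⁻³
  sample U: M = 2.22×10⁻³
  sample D: M = 1.84×10⁻³
  sample Z: M = 1.26×10⁻³
  sample L: M = 1.20×10⁻³
The maximum is for sample P.

sample P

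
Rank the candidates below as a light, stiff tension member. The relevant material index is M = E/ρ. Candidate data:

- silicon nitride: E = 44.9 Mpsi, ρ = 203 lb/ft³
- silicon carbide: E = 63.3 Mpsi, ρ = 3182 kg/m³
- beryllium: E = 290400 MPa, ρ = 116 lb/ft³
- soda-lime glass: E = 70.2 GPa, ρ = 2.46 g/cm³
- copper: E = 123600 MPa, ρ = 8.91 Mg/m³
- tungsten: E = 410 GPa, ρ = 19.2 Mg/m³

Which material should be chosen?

Convert each candidate to consistent units, then evaluate M:
  silicon nitride: E = 309.6 GPa, ρ = 3252 kg/m³
  silicon carbide: E = 436.4 GPa, ρ = 3182 kg/m³
  beryllium: E = 290.4 GPa, ρ = 1858 kg/m³
  soda-lime glass: E = 70.20 GPa, ρ = 2460 kg/m³
  copper: E = 123.6 GPa, ρ = 8910 kg/m³
  tungsten: E = 410.0 GPa, ρ = 19200 kg/m³
  beryllium: M = 156 MN·m/kg
  silicon carbide: M = 137 MN·m/kg
  silicon nitride: M = 95.2 MN·m/kg
  soda-lime glass: M = 28.5 MN·m/kg
  tungsten: M = 21.4 MN·m/kg
  copper: M = 13.9 MN·m/kg
Beryllium has the largest M.

beryllium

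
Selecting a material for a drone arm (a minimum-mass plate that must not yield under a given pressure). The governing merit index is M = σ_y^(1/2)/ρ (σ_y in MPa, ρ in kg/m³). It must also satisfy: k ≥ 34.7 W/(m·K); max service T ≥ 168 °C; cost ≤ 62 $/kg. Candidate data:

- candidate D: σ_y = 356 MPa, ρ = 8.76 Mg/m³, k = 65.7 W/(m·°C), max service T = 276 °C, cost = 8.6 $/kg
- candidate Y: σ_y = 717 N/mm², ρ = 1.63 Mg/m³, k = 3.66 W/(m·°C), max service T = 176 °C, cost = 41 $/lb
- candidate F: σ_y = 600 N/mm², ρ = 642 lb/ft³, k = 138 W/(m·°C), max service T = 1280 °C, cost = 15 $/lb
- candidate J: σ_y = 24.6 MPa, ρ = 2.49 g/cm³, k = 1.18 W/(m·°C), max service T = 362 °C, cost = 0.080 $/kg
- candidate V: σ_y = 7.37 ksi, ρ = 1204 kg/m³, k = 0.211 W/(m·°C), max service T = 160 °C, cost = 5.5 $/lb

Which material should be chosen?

candidate F

Screen on constraints: k ≥ 34.7 W/(m·K); max service T ≥ 168 °C; cost ≤ 62 $/kg. Survivors: candidate D, candidate F.
Putting every candidate on a common basis:
  candidate D: σ_y = 356.0 MPa, ρ = 8760 kg/m³
  candidate F: σ_y = 600.0 MPa, ρ = 10280 kg/m³
  candidate F: M = 2.38×10⁻³
  candidate D: M = 2.15×10⁻³
Highest index: candidate F.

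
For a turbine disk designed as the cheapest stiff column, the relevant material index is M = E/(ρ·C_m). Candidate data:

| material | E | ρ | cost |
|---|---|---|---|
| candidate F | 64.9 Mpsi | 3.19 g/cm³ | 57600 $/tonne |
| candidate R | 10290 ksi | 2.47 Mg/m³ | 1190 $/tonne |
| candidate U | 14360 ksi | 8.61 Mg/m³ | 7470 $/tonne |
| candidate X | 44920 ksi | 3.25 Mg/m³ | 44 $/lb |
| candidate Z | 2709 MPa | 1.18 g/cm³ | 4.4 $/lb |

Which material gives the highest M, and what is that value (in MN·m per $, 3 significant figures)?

candidate R, M = 24.1 MN·m per $

Putting every candidate on a common basis:
  candidate F: E = 447.5 GPa, ρ = 3190 kg/m³, cost = 57.60 $/kg
  candidate R: E = 70.95 GPa, ρ = 2470 kg/m³, cost = 1.190 $/kg
  candidate U: E = 99.01 GPa, ρ = 8610 kg/m³, cost = 7.470 $/kg
  candidate X: E = 309.7 GPa, ρ = 3250 kg/m³, cost = 97.00 $/kg
  candidate Z: E = 2.709 GPa, ρ = 1180 kg/m³, cost = 9.700 $/kg
  candidate R: M = 24.1 MN·m per $
  candidate F: M = 2.44 MN·m per $
  candidate U: M = 1.54 MN·m per $
  candidate X: M = 0.982 MN·m per $
  candidate Z: M = 0.237 MN·m per $
Candidate R has the largest M.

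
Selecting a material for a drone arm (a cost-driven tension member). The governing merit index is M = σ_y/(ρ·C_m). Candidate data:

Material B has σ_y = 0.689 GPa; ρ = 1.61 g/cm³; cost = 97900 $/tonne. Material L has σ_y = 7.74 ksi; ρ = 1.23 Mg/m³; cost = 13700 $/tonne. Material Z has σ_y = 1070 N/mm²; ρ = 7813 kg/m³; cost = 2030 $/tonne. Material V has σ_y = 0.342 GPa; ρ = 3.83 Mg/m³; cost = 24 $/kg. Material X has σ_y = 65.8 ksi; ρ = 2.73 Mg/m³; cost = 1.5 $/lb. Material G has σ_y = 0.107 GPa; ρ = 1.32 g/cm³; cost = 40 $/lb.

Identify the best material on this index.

In SI units:
  material B: σ_y = 689.0 MPa, ρ = 1610 kg/m³, cost = 97.90 $/kg
  material L: σ_y = 53.37 MPa, ρ = 1230 kg/m³, cost = 13.70 $/kg
  material Z: σ_y = 1070 MPa, ρ = 7813 kg/m³, cost = 2.030 $/kg
  material V: σ_y = 342.0 MPa, ρ = 3830 kg/m³, cost = 24.00 $/kg
  material X: σ_y = 453.7 MPa, ρ = 2730 kg/m³, cost = 3.307 $/kg
  material G: σ_y = 107.0 MPa, ρ = 1320 kg/m³, cost = 88.18 $/kg
  material Z: M = 67.5 kN·m per $
  material X: M = 50.3 kN·m per $
  material B: M = 4.37 kN·m per $
  material V: M = 3.72 kN·m per $
  material L: M = 3.17 kN·m per $
  material G: M = 0.919 kN·m per $
Highest index: material Z.

material Z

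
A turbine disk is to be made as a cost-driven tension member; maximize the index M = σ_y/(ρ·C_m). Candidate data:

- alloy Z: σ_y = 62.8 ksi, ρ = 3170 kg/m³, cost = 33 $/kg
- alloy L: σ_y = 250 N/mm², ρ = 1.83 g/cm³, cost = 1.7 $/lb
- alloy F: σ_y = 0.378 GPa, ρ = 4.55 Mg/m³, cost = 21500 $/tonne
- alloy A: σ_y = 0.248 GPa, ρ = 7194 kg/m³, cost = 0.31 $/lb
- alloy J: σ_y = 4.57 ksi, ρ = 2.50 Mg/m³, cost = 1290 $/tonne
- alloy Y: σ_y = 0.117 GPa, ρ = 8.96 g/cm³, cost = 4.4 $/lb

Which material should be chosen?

After converting to SI:
  alloy Z: σ_y = 433.0 MPa, ρ = 3170 kg/m³, cost = 33.00 $/kg
  alloy L: σ_y = 250.0 MPa, ρ = 1830 kg/m³, cost = 3.748 $/kg
  alloy F: σ_y = 378.0 MPa, ρ = 4550 kg/m³, cost = 21.50 $/kg
  alloy A: σ_y = 248.0 MPa, ρ = 7194 kg/m³, cost = 0.6834 $/kg
  alloy J: σ_y = 31.51 MPa, ρ = 2500 kg/m³, cost = 1.290 $/kg
  alloy Y: σ_y = 117.0 MPa, ρ = 8960 kg/m³, cost = 9.700 $/kg
  alloy A: M = 50.4 kN·m per $
  alloy L: M = 36.5 kN·m per $
  alloy J: M = 9.77 kN·m per $
  alloy Z: M = 4.14 kN·m per $
  alloy F: M = 3.86 kN·m per $
  alloy Y: M = 1.35 kN·m per $
Highest index: alloy A.

alloy A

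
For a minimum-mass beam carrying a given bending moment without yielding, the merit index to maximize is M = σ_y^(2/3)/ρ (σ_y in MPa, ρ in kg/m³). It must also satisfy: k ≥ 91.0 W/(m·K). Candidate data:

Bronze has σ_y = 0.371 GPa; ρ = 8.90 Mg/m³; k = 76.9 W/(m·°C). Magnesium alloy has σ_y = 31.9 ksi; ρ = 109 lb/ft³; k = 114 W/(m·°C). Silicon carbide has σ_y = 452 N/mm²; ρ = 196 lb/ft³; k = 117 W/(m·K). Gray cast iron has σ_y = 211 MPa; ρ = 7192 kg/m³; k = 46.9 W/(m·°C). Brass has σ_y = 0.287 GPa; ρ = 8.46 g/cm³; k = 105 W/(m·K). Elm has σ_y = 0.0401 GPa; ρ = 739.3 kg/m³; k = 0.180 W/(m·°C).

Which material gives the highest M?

magnesium alloy

Screen on constraints: k ≥ 91.0 W/(m·K). Survivors: magnesium alloy, silicon carbide, brass.
Putting every candidate on a common basis:
  magnesium alloy: σ_y = 219.9 MPa, ρ = 1746 kg/m³
  silicon carbide: σ_y = 452.0 MPa, ρ = 3140 kg/m³
  brass: σ_y = 287.0 MPa, ρ = 8460 kg/m³
  magnesium alloy: M = 20.9×10⁻³
  silicon carbide: M = 18.8×10⁻³
  brass: M = 5.14×10⁻³
The maximum is for magnesium alloy.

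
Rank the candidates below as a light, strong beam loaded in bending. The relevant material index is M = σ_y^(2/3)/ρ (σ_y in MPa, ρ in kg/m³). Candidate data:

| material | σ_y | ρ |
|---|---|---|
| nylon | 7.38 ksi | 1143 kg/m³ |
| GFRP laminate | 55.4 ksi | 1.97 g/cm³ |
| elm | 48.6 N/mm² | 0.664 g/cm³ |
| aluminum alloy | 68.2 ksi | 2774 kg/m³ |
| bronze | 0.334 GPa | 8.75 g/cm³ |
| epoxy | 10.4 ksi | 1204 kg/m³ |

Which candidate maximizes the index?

Convert each candidate to consistent units, then evaluate M:
  nylon: σ_y = 50.88 MPa, ρ = 1143 kg/m³
  GFRP laminate: σ_y = 382.0 MPa, ρ = 1970 kg/m³
  elm: σ_y = 48.60 MPa, ρ = 664.0 kg/m³
  aluminum alloy: σ_y = 470.2 MPa, ρ = 2774 kg/m³
  bronze: σ_y = 334.0 MPa, ρ = 8750 kg/m³
  epoxy: σ_y = 71.71 MPa, ρ = 1204 kg/m³
  GFRP laminate: M = 26.7×10⁻³
  aluminum alloy: M = 21.8×10⁻³
  elm: M = 20.1×10⁻³
  epoxy: M = 14.3×10⁻³
  nylon: M = 12.0×10⁻³
  bronze: M = 5.50×10⁻³
The maximum is for GFRP laminate.

GFRP laminate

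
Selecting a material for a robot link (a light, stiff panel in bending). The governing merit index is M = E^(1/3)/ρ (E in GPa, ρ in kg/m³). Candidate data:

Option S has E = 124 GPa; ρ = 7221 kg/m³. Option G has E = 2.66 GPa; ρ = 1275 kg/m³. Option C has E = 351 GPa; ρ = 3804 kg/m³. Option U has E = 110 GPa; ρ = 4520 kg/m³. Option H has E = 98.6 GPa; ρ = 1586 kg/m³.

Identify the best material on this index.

Per-candidate index values:
  option H: M = 2.91×10⁻³
  option C: M = 1.85×10⁻³
  option G: M = 1.09×10⁻³
  option U: M = 1.06×10⁻³
  option S: M = 0.691×10⁻³
Option H has the largest M.

option H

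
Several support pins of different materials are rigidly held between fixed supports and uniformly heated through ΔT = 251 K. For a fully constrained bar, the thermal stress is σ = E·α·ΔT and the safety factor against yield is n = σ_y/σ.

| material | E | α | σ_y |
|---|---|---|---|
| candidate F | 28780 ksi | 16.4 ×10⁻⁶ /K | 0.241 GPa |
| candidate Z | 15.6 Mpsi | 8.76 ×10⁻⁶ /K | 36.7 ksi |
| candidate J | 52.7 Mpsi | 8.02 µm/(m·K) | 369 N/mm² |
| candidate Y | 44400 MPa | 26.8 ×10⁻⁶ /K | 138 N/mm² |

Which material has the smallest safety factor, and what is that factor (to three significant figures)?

candidate F, n = 0.295

With everything in SI (GPa, ×10⁻⁶/K, MPa):
  candidate F: E = 198.4, α = 16.4, σ_y = 241.0 → σ = 817 MPa, n = 0.295
  candidate Z: E = 107.6, α = 8.76, σ_y = 253.0 → σ = 236 MPa, n = 1.07
  candidate J: E = 363.4, α = 8.02, σ_y = 369.0 → σ = 731 MPa, n = 0.504
  candidate Y: E = 44.40, α = 26.8, σ_y = 138.0 → σ = 299 MPa, n = 0.462
Smallest n: candidate F with n = 0.295.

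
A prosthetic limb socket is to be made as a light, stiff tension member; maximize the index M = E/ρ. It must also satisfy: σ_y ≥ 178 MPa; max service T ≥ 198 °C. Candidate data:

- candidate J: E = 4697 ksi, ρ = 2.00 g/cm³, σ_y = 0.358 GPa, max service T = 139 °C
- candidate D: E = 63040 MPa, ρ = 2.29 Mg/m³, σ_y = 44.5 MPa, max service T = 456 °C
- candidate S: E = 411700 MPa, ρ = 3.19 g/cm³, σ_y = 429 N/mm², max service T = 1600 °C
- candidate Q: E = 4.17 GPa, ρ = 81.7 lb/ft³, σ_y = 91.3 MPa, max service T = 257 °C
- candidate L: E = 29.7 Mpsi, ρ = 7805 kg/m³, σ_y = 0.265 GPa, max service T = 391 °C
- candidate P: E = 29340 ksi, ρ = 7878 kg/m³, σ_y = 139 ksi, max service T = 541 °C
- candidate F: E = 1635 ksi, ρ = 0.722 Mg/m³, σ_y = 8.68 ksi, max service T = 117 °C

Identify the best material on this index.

candidate S

Screen on constraints: σ_y ≥ 178 MPa; max service T ≥ 198 °C. Survivors: candidate S, candidate L, candidate P.
Convert each candidate to consistent units, then evaluate M:
  candidate S: E = 411.7 GPa, ρ = 3190 kg/m³
  candidate L: E = 204.8 GPa, ρ = 7805 kg/m³
  candidate P: E = 202.3 GPa, ρ = 7878 kg/m³
  candidate S: M = 129 MN·m/kg
  candidate L: M = 26.2 MN·m/kg
  candidate P: M = 25.7 MN·m/kg
Candidate S ranks first.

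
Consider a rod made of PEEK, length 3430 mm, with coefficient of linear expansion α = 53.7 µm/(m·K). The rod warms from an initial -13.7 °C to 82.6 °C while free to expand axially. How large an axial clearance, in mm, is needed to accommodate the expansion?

17.7 mm

ΔT = 82.6 − (-13.7) = 96.30 K.
ΔL = α·L₀·ΔT = 53.7×10⁻⁶ × 3430 mm × 96.30 K = 17.7 mm.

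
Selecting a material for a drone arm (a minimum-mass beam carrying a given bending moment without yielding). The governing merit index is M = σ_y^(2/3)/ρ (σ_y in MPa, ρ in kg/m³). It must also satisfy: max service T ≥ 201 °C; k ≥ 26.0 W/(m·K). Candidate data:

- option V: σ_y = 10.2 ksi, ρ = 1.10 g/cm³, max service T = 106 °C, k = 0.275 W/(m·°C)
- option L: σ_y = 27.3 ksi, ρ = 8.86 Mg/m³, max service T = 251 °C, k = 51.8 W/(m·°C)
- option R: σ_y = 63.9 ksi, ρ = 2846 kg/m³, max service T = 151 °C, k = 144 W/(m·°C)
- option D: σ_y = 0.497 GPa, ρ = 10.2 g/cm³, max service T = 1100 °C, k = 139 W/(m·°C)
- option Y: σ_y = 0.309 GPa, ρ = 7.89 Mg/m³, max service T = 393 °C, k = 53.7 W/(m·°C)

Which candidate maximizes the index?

option D

Screen on constraints: max service T ≥ 201 °C; k ≥ 26.0 W/(m·K). Survivors: option L, option D, option Y.
Convert each candidate to consistent units, then evaluate M:
  option L: σ_y = 188.2 MPa, ρ = 8860 kg/m³
  option D: σ_y = 497.0 MPa, ρ = 10200 kg/m³
  option Y: σ_y = 309.0 MPa, ρ = 7890 kg/m³
  option D: M = 6.15×10⁻³
  option Y: M = 5.79×10⁻³
  option L: M = 3.71×10⁻³
The maximum is for option D.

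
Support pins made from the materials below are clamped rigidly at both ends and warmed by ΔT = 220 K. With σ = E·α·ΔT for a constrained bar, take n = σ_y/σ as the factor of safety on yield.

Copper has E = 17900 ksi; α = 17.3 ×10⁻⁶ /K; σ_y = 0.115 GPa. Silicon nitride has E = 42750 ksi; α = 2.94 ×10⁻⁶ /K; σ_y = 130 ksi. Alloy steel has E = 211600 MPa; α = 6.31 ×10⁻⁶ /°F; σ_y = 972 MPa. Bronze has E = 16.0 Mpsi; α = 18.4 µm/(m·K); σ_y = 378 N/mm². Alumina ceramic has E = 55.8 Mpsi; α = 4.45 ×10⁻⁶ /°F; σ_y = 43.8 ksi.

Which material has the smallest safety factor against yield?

Converting E to GPa, α to ×10⁻⁶/K, σ_y to MPa, then σ and n for each:
  copper: E = 123.4, α = 17.3, σ_y = 115.0 → σ = 470 MPa, n = 0.245
  silicon nitride: E = 294.8, α = 2.94, σ_y = 896.3 → σ = 191 MPa, n = 4.70
  alloy steel: E = 211.6, α = 11.4, σ_y = 972.0 → σ = 529 MPa, n = 1.84
  bronze: E = 110.3, α = 18.4, σ_y = 378.0 → σ = 447 MPa, n = 0.846
  alumina ceramic: E = 384.7, α = 8.01, σ_y = 302.0 → σ = 678 MPa, n = 0.445
Copper has the lowest safety factor, n = 0.245.

copper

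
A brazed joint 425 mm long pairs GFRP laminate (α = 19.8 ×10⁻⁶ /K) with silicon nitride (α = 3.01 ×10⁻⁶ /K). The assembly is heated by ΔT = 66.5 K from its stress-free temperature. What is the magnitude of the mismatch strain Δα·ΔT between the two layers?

Δα = |19.8 − 3.01|×10⁻⁶/K = 16.8×10⁻⁶/K.
Mismatch strain = Δα·ΔT = 16.8×10⁻⁶ × 66.5 = 1.12×10⁻³.

1.12×10⁻³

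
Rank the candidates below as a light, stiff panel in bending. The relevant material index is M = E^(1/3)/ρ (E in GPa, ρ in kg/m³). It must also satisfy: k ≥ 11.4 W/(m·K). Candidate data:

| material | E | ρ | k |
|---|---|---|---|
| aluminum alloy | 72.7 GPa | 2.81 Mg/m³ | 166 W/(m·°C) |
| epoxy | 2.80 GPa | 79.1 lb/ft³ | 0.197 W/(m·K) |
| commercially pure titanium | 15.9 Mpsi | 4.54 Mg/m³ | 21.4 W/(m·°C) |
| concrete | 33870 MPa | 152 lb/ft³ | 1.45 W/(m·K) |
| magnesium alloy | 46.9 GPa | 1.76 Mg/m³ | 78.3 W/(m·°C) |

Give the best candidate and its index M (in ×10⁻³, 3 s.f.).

magnesium alloy, M = 2.05×10⁻³

Screen on constraints: k ≥ 11.4 W/(m·K). Survivors: aluminum alloy, commercially pure titanium, magnesium alloy.
After converting to SI:
  aluminum alloy: E = 72.70 GPa, ρ = 2810 kg/m³
  commercially pure titanium: E = 109.6 GPa, ρ = 4540 kg/m³
  magnesium alloy: E = 46.90 GPa, ρ = 1760 kg/m³
  magnesium alloy: M = 2.05×10⁻³
  aluminum alloy: M = 1.49×10⁻³
  commercially pure titanium: M = 1.05×10⁻³
The maximum is for magnesium alloy.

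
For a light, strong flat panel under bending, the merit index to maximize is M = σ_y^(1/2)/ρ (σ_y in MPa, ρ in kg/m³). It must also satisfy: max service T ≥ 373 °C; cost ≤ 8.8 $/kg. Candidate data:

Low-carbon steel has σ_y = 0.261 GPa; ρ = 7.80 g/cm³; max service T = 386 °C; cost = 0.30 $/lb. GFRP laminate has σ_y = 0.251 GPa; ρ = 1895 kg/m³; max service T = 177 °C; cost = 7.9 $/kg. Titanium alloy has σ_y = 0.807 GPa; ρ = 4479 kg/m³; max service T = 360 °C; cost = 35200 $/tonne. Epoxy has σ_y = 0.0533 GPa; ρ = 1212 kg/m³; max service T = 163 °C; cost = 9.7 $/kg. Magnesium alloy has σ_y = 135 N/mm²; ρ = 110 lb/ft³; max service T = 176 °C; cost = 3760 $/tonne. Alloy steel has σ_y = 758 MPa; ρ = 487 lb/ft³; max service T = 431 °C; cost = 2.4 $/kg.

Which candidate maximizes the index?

Screen on constraints: max service T ≥ 373 °C; cost ≤ 8.8 $/kg. Survivors: low-carbon steel, alloy steel.
After converting to SI:
  low-carbon steel: σ_y = 261.0 MPa, ρ = 7800 kg/m³
  alloy steel: σ_y = 758.0 MPa, ρ = 7801 kg/m³
  alloy steel: M = 3.53×10⁻³
  low-carbon steel: M = 2.07×10⁻³
Highest index: alloy steel.

alloy steel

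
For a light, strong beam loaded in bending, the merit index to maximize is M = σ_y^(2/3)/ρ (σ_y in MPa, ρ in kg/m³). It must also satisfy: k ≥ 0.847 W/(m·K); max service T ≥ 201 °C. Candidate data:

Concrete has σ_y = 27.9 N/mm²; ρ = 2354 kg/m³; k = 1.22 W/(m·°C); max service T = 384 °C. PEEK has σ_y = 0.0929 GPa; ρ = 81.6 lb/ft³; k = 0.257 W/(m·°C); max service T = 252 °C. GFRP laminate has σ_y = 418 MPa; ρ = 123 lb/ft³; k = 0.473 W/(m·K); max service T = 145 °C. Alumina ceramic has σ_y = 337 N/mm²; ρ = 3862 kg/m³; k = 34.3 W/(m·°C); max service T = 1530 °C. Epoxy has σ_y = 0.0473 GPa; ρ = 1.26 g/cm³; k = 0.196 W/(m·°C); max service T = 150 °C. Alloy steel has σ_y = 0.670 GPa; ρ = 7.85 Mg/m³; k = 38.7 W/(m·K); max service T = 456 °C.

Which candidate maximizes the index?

Screen on constraints: k ≥ 0.847 W/(m·K); max service T ≥ 201 °C. Survivors: concrete, alumina ceramic, alloy steel.
After converting to SI:
  concrete: σ_y = 27.90 MPa, ρ = 2354 kg/m³
  alumina ceramic: σ_y = 337.0 MPa, ρ = 3862 kg/m³
  alloy steel: σ_y = 670.0 MPa, ρ = 7850 kg/m³
  alumina ceramic: M = 12.5×10⁻³
  alloy steel: M = 9.75×10⁻³
  concrete: M = 3.91×10⁻³
Alumina ceramic ranks first.

alumina ceramic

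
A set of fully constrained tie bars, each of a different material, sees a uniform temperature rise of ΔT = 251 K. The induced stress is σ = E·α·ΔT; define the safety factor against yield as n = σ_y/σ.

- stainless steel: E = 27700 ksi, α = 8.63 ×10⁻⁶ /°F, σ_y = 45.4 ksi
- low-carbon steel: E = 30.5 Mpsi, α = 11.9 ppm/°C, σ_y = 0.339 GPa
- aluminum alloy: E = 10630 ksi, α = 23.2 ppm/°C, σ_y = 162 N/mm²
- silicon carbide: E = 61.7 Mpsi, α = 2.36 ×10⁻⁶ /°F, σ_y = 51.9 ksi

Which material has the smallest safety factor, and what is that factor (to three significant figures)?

With everything in SI (GPa, ×10⁻⁶/K, MPa):
  stainless steel: E = 191.0, α = 15.5, σ_y = 313.0 → σ = 745 MPa, n = 0.420
  low-carbon steel: E = 210.3, α = 11.9, σ_y = 339.0 → σ = 628 MPa, n = 0.540
  aluminum alloy: E = 73.29, α = 23.2, σ_y = 162.0 → σ = 427 MPa, n = 0.380
  silicon carbide: E = 425.4, α = 4.25, σ_y = 357.8 → σ = 454 MPa, n = 0.789
Aluminum alloy has the lowest safety factor, n = 0.380.

aluminum alloy, n = 0.380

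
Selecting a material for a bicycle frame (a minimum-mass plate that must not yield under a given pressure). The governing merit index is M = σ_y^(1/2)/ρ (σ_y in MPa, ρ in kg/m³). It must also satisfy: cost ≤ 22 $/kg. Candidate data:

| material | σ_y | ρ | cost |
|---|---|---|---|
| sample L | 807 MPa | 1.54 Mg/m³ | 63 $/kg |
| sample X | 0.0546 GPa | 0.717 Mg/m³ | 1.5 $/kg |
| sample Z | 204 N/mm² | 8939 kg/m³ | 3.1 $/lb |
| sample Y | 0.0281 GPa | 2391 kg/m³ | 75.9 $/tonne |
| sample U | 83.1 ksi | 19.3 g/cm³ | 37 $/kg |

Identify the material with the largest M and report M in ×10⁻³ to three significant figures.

sample X, M = 10.3×10⁻³

Screen on constraints: cost ≤ 22 $/kg. Survivors: sample X, sample Z, sample Y.
Normalizing units and computing the index:
  sample X: σ_y = 54.60 MPa, ρ = 717.0 kg/m³
  sample Z: σ_y = 204.0 MPa, ρ = 8939 kg/m³
  sample Y: σ_y = 28.10 MPa, ρ = 2391 kg/m³
  sample X: M = 10.3×10⁻³
  sample Y: M = 2.22×10⁻³
  sample Z: M = 1.60×10⁻³
Sample X has the largest M.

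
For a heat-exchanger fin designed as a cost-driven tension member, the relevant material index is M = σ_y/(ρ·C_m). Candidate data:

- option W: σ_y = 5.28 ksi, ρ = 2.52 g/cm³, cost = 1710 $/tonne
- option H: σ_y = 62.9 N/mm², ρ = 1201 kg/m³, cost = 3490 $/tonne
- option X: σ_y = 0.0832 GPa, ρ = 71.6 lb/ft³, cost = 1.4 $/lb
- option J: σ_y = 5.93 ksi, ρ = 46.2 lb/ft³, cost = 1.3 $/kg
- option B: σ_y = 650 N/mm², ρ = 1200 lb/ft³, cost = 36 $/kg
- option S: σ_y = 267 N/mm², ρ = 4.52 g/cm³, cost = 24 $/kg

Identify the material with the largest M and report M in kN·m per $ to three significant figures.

option J, M = 42.5 kN·m per $

Putting every candidate on a common basis:
  option W: σ_y = 36.40 MPa, ρ = 2520 kg/m³, cost = 1.710 $/kg
  option H: σ_y = 62.90 MPa, ρ = 1201 kg/m³, cost = 3.490 $/kg
  option X: σ_y = 83.20 MPa, ρ = 1147 kg/m³, cost = 3.086 $/kg
  option J: σ_y = 40.89 MPa, ρ = 740.1 kg/m³, cost = 1.300 $/kg
  option B: σ_y = 650.0 MPa, ρ = 19220 kg/m³, cost = 36.00 $/kg
  option S: σ_y = 267.0 MPa, ρ = 4520 kg/m³, cost = 24.00 $/kg
  option J: M = 42.5 kN·m per $
  option X: M = 23.5 kN·m per $
  option H: M = 15.0 kN·m per $
  option W: M = 8.45 kN·m per $
  option S: M = 2.46 kN·m per $
  option B: M = 0.939 kN·m per $
Highest index: option J.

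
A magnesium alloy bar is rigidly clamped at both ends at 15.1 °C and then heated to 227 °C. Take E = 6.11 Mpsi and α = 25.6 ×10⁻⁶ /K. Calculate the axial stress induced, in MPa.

E = 6.11 Mpsi = 42.13 GPa.
ΔT = 211.9 K. Constrained thermal stress σ = E·α·ΔT = 42.13×10³ MPa × 25.6×10⁻⁶ × 211.9 = 229 MPa (compressive).

229 MPa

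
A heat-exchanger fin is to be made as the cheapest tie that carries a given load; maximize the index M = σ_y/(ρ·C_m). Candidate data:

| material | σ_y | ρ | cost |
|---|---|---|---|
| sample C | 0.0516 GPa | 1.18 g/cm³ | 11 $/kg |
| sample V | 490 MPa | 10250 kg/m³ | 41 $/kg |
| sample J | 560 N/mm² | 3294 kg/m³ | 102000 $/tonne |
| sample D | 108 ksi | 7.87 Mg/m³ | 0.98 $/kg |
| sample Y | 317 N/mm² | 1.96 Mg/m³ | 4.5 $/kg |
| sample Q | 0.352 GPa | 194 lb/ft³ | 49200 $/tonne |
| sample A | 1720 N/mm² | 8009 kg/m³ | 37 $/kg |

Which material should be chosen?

sample D

In SI units:
  sample C: σ_y = 51.60 MPa, ρ = 1180 kg/m³, cost = 11.00 $/kg
  sample V: σ_y = 490.0 MPa, ρ = 10250 kg/m³, cost = 41.00 $/kg
  sample J: σ_y = 560.0 MPa, ρ = 3294 kg/m³, cost = 102.0 $/kg
  sample D: σ_y = 744.6 MPa, ρ = 7870 kg/m³, cost = 0.9800 $/kg
  sample Y: σ_y = 317.0 MPa, ρ = 1960 kg/m³, cost = 4.500 $/kg
  sample Q: σ_y = 352.0 MPa, ρ = 3108 kg/m³, cost = 49.20 $/kg
  sample A: σ_y = 1720 MPa, ρ = 8009 kg/m³, cost = 37.00 $/kg
  sample D: M = 96.5 kN·m per $
  sample Y: M = 35.9 kN·m per $
  sample A: M = 5.80 kN·m per $
  sample C: M = 3.98 kN·m per $
  sample Q: M = 2.30 kN·m per $
  sample J: M = 1.67 kN·m per $
  sample V: M = 1.17 kN·m per $
The maximum is for sample D.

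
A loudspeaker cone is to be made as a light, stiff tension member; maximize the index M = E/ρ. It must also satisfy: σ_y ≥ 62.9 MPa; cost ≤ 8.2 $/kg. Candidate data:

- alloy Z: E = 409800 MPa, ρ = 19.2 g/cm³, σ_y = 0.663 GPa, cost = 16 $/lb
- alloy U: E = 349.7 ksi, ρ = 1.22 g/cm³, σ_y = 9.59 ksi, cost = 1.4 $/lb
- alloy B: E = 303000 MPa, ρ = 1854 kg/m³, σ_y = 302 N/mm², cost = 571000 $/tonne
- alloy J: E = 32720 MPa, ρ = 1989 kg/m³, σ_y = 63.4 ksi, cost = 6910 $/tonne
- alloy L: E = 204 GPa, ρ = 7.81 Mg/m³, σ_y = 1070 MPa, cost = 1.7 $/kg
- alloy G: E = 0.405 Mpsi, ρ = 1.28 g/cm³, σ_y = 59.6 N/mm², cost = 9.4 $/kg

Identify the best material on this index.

alloy L

Screen on constraints: σ_y ≥ 62.9 MPa; cost ≤ 8.2 $/kg. Survivors: alloy U, alloy J, alloy L.
Putting every candidate on a common basis:
  alloy U: E = 2.411 GPa, ρ = 1220 kg/m³
  alloy J: E = 32.72 GPa, ρ = 1989 kg/m³
  alloy L: E = 204.0 GPa, ρ = 7810 kg/m³
  alloy L: M = 26.1 MN·m/kg
  alloy J: M = 16.5 MN·m/kg
  alloy U: M = 1.98 MN·m/kg
Alloy L has the largest M.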